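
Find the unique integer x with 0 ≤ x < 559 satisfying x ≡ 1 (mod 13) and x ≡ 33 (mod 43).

Write x = 1 + 13·k. Then 13·k ≡ 33 − 1 ≡ 32 (mod 43).
Need 13⁻¹ mod 43. Extended Euclid on (43, 13):
43 = 3·13 + 4
13 = 3·4 + 1
4 = 4·1 + 0
Back-substitute:
1 = 13 − 3·4
1 = −3·43 + 10·13
13⁻¹ ≡ 10 (mod 43), so k ≡ 10·32 ≡ 19 (mod 43).
x = 1 + 13·19 = 248.

248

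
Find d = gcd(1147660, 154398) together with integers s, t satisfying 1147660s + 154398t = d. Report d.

Repeated division:
1147660 = 7×154398 + 66874
154398 = 2×66874 + 20650
66874 = 3×20650 + 4924
20650 = 4×4924 + 954
4924 = 5×954 + 154
954 = 6×154 + 30
154 = 5×30 + 4
30 = 7×4 + 2
4 = 2×2 + 0
gcd(1147660, 154398) = 2.
Working backward:
2 = 30 − 7·4
2 = −7·154 + 36·30
2 = 36·954 − 223·154
2 = −223·4924 + 1151·954
2 = 1151·20650 − 4827·4924
2 = −4827·66874 + 15632·20650
2 = 15632·154398 − 36091·66874
2 = −36091·1147660 + 268269·154398
So 2 = (-36091)·1147660 + (268269)·154398.

2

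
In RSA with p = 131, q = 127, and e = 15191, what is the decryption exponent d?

5111

φ(n) = (p−1)(q−1) = 130·126 = 16380.
Need d with 15191·d ≡ 1 (mod 16380). Apply the extended Euclidean algorithm:
16380 = 1·15191 + 1189
15191 = 12·1189 + 923
1189 = 1·923 + 266
923 = 3·266 + 125
266 = 2·125 + 16
125 = 7·16 + 13
16 = 1·13 + 3
13 = 4·3 + 1
3 = 3·1 + 0
Back-substitute:
1 = 13 − 4·3
1 = −4·16 + 5·13
1 = 5·125 − 39·16
1 = −39·266 + 83·125
1 = 83·923 − 288·266
1 = −288·1189 + 371·923
1 = 371·15191 − 4740·1189
1 = −4740·16380 + 5111·15191
So 15191·5111 ≡ 1 (mod 16380), hence d = 5111.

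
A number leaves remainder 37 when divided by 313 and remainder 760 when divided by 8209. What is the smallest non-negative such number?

Write x = 37 + 313·k. Then 313·k ≡ 760 − 37 ≡ 723 (mod 8209).
Need 313⁻¹ mod 8209. Extended Euclid on (8209, 313):
8209 = 26*313 + 71
313 = 4*71 + 29
71 = 2*29 + 13
29 = 2*13 + 3
13 = 4*3 + 1
3 = 3*1 + 0
Back-substitute:
1 = 13 − 4·3
1 = −4·29 + 9·13
1 = 9·71 − 22·29
1 = −22·313 + 97·71
1 = 97·8209 − 2544·313
313⁻¹ ≡ 5665 (mod 8209), so k ≡ 5665·723 ≡ 7713 (mod 8209).
x = 37 + 313·7713 = 2414206.

2414206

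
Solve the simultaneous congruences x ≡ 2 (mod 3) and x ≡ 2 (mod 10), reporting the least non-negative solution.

2

Write x = 2 + 3·k. Then 3·k ≡ 2 − 2 ≡ 0 (mod 10).
Need 3⁻¹ mod 10. Extended Euclid on (10, 3):
10 = 3*3 + 1
3 = 3*1 + 0
Back-substitute:
1 = 10 − 3·3
3⁻¹ ≡ 7 (mod 10), so k ≡ 7·0 ≡ 0 (mod 10).
x = 2 + 3·0 = 2.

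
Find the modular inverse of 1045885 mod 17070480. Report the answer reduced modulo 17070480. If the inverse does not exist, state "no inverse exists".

no inverse exists

Compute gcd(1045885, 17070480):
17070480 = 16×1045885 + 336320
1045885 = 3×336320 + 36925
336320 = 9×36925 + 3995
36925 = 9×3995 + 970
3995 = 4×970 + 115
970 = 8×115 + 50
115 = 2×50 + 15
50 = 3×15 + 5
15 = 3×5 + 0
gcd(1045885, 17070480) = 5 ≠ 1, so 1045885 has no multiplicative inverse modulo 17070480.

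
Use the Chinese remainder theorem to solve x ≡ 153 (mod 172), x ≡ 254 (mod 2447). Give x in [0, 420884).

Write x = 153 + 172·k. Then 172·k ≡ 254 − 153 ≡ 101 (mod 2447).
Need 172⁻¹ mod 2447. Extended Euclid on (2447, 172):
2447 = 14*172 + 39
172 = 4*39 + 16
39 = 2*16 + 7
16 = 2*7 + 2
7 = 3*2 + 1
2 = 2*1 + 0
Back-substitute:
1 = 7 − 3·2
1 = −3·16 + 7·7
1 = 7·39 − 17·16
1 = −17·172 + 75·39
1 = 75·2447 − 1067·172
172⁻¹ ≡ 1380 (mod 2447), so k ≡ 1380·101 ≡ 2348 (mod 2447).
x = 153 + 172·2348 = 404009.

404009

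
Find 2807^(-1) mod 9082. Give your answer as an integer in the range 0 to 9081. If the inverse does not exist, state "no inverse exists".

Extended Euclidean algorithm:
9082 = 3*2807 + 661
2807 = 4*661 + 163
661 = 4*163 + 9
163 = 18*9 + 1
9 = 9*1 + 0
Since gcd(2807, 9082) = 1, back-substitute to write 1 as a combination:
1 = 163 − 18·9
1 = −18·661 + 73·163
1 = 73·2807 − 310·661
1 = −310·9082 + 1003·2807
So 2807·1003 ≡ 1 (mod 9082).

1003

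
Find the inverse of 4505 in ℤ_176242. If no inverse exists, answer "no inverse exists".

142089

gcd(176242, 4505) by repeated division:
176242 = 39*4505 + 547
4505 = 8*547 + 129
547 = 4*129 + 31
129 = 4*31 + 5
31 = 6*5 + 1
5 = 5*1 + 0
The gcd is 1. Working backward:
1 = 31 − 6·5
1 = −6·129 + 25·31
1 = 25·547 − 106·129
1 = −106·4505 + 873·547
1 = 873·176242 − 34153·4505
Thus 4505·(-34153) ≡ 1 (mod 176242); reducing, -34153 mod 176242 = 142089.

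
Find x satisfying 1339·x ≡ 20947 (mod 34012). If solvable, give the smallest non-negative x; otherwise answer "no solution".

13529

First find gcd(1339, 34012):
34012 = 25·1339 + 537
1339 = 2·537 + 265
537 = 2·265 + 7
265 = 37·7 + 6
7 = 1·6 + 1
6 = 6·1 + 0
gcd = 1, so a unique solution mod 34012 exists.
Back-substitute for the Bézout coefficients:
1 = 7 − 6
1 = −265 + 38·7
1 = 38·537 − 77·265
1 = −77·1339 + 192·537
1 = 192·34012 − 4877·1339
So 1339·(-4877) ≡ 1 (mod 34012), giving 1339⁻¹ ≡ 29135.
x ≡ 1339⁻¹·20947 ≡ 29135·20947 ≡ 13529 (mod 34012).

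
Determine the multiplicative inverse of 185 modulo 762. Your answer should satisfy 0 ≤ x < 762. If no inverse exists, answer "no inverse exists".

Apply the Euclidean algorithm to 762 and 185:
762 = 4×185 + 22
185 = 8×22 + 9
22 = 2×9 + 4
9 = 2×4 + 1
4 = 4×1 + 0
Since gcd(185, 762) = 1, back-substitute to write 1 as a combination:
1 = 9 − 2·4
1 = −2·22 + 5·9
1 = 5·185 − 42·22
1 = −42·762 + 173·185
So 185·173 ≡ 1 (mod 762).

173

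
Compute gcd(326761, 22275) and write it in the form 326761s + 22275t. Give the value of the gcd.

Euclidean algorithm:
326761 = 14×22275 + 14911
22275 = 1×14911 + 7364
14911 = 2×7364 + 183
7364 = 40×183 + 44
183 = 4×44 + 7
44 = 6×7 + 2
7 = 3×2 + 1
2 = 2×1 + 0
gcd(326761, 22275) = 1.
Back-substituting:
1 = 7 − 3·2
1 = −3·44 + 19·7
1 = 19·183 − 79·44
1 = −79·7364 + 3179·183
1 = 3179·14911 − 6437·7364
1 = −6437·22275 + 9616·14911
1 = 9616·326761 − 141061·22275
So 1 = (9616)·326761 + (-141061)·22275.

1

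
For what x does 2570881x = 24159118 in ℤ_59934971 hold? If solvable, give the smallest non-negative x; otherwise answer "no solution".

44233366

First find gcd(2570881, 59934971):
59934971 = 23*2570881 + 804708
2570881 = 3*804708 + 156757
804708 = 5*156757 + 20923
156757 = 7*20923 + 10296
20923 = 2*10296 + 331
10296 = 31*331 + 35
331 = 9*35 + 16
35 = 2*16 + 3
16 = 5*3 + 1
3 = 3*1 + 0
gcd = 1, so a unique solution mod 59934971 exists.
Back-substitute for the Bézout coefficients:
1 = 16 − 5·3
1 = −5·35 + 11·16
1 = 11·331 − 104·35
1 = −104·10296 + 3235·331
1 = 3235·20923 − 6574·10296
1 = −6574·156757 + 49253·20923
1 = 49253·804708 − 252839·156757
1 = −252839·2570881 + 807770·804708
1 = 807770·59934971 − 18831549·2570881
So 2570881·(-18831549) ≡ 1 (mod 59934971), giving 2570881⁻¹ ≡ 41103422.
x ≡ 2570881⁻¹·24159118 ≡ 41103422·24159118 ≡ 44233366 (mod 59934971).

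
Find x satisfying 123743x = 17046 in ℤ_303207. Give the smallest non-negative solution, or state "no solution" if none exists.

First find gcd(123743, 303207):
303207 = 2×123743 + 55721
123743 = 2×55721 + 12301
55721 = 4×12301 + 6517
12301 = 1×6517 + 5784
6517 = 1×5784 + 733
5784 = 7×733 + 653
733 = 1×653 + 80
653 = 8×80 + 13
80 = 6×13 + 2
13 = 6×2 + 1
2 = 2×1 + 0
gcd = 1, so a unique solution mod 303207 exists.
Back-substitute for the Bézout coefficients:
1 = 13 − 6·2
1 = −6·80 + 37·13
1 = 37·653 − 302·80
1 = −302·733 + 339·653
1 = 339·5784 − 2675·733
1 = −2675·6517 + 3014·5784
1 = 3014·12301 − 5689·6517
1 = −5689·55721 + 25770·12301
1 = 25770·123743 − 57229·55721
1 = −57229·303207 + 140228·123743
So 123743·(140228) ≡ 1 (mod 303207), giving 123743⁻¹ ≡ 140228.
x ≡ 123743⁻¹·17046 ≡ 140228·17046 ≡ 145707 (mod 303207).

145707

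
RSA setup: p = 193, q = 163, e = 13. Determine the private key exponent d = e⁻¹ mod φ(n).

19141

φ(n) = (p−1)(q−1) = 192·162 = 31104.
Need d with 13·d ≡ 1 (mod 31104). Apply the extended Euclidean algorithm:
31104 = 2392·13 + 8
13 = 1·8 + 5
8 = 1·5 + 3
5 = 1·3 + 2
3 = 1·2 + 1
2 = 2·1 + 0
Back-substitute:
1 = 3 − 2
1 = −5 + 2·3
1 = 2·8 − 3·5
1 = −3·13 + 5·8
1 = 5·31104 − 11963·13
So 13·(-11963) ≡ 1 (mod 31104), hence d ≡ -11963 ≡ 19141 (mod 31104).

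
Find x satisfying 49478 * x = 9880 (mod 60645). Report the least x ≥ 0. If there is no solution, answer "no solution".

First find gcd(49478, 60645):
60645 = 1·49478 + 11167
49478 = 4·11167 + 4810
11167 = 2·4810 + 1547
4810 = 3·1547 + 169
1547 = 9·169 + 26
169 = 6·26 + 13
26 = 2·13 + 0
gcd = 13 and 13 | 9880, so solutions exist. Divide through by 13: 3806x ≡ 760 (mod 4665).
Now find 3806⁻¹ mod 4665:
4665 = 1·3806 + 859
3806 = 4·859 + 370
859 = 2·370 + 119
370 = 3·119 + 13
119 = 9·13 + 2
13 = 6·2 + 1
2 = 2·1 + 0
Back-substitute:
1 = 13 − 6·2
1 = −6·119 + 55·13
1 = 55·370 − 171·119
1 = −171·859 + 397·370
1 = 397·3806 − 1759·859
1 = −1759·4665 + 2156·3806
So 3806⁻¹ ≡ 2156 (mod 4665).
Then x ≡ 2156·760 ≡ 1145 (mod 4665); the smallest non-negative solution is x = 1145.

1145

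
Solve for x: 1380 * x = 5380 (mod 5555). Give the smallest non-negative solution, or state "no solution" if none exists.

First find gcd(1380, 5555):
5555 = 4×1380 + 35
1380 = 39×35 + 15
35 = 2×15 + 5
15 = 3×5 + 0
gcd = 5 and 5 | 5380, so solutions exist. Divide through by 5: 276x ≡ 1076 (mod 1111).
Now find 276⁻¹ mod 1111:
1111 = 4·276 + 7
276 = 39·7 + 3
7 = 2·3 + 1
3 = 3·1 + 0
Back-substitute:
1 = 7 − 2·3
1 = −2·276 + 79·7
1 = 79·1111 − 318·276
So 276·(-318) ≡ 1 (mod 1111), i.e. 276⁻¹ ≡ 793.
Then x ≡ 793·1076 ≡ 20 (mod 1111); the smallest non-negative solution is x = 20.

20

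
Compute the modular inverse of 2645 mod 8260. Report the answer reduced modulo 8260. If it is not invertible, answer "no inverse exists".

Euclidean algorithm on 8260, 2645:
8260 = 3×2645 + 325
2645 = 8×325 + 45
325 = 7×45 + 10
45 = 4×10 + 5
10 = 2×5 + 0
gcd(2645, 8260) = 5 ≠ 1, so 2645 has no multiplicative inverse modulo 8260.

no inverse exists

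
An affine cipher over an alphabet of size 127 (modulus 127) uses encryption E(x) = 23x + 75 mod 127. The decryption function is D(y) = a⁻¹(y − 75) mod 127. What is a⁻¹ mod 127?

116

Extended Euclidean algorithm:
127 = 5·23 + 12
23 = 1·12 + 11
12 = 1·11 + 1
11 = 11·1 + 0
gcd = 1, so the inverse exists. Back-substitute:
1 = 12 − 11
1 = −23 + 2·12
1 = 2·127 − 11·23
Thus 23·(-11) ≡ 1 (mod 127); reducing, -11 mod 127 = 116.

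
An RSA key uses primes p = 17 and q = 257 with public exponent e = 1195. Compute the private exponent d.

1539

φ(n) = (p−1)(q−1) = 16·256 = 4096.
Need d with 1195·d ≡ 1 (mod 4096). Apply the extended Euclidean algorithm:
4096 = 3×1195 + 511
1195 = 2×511 + 173
511 = 2×173 + 165
173 = 1×165 + 8
165 = 20×8 + 5
8 = 1×5 + 3
5 = 1×3 + 2
3 = 1×2 + 1
2 = 2×1 + 0
Back-substitute:
1 = 3 − 2
1 = −5 + 2·3
1 = 2·8 − 3·5
1 = −3·165 + 62·8
1 = 62·173 − 65·165
1 = −65·511 + 192·173
1 = 192·1195 − 449·511
1 = −449·4096 + 1539·1195
So 1195·1539 ≡ 1 (mod 4096), hence d = 1539.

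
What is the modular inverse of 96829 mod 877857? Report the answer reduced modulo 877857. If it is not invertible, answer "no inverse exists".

695176

Extended Euclidean algorithm:
877857 = 9×96829 + 6396
96829 = 15×6396 + 889
6396 = 7×889 + 173
889 = 5×173 + 24
173 = 7×24 + 5
24 = 4×5 + 4
5 = 1×4 + 1
4 = 4×1 + 0
gcd = 1, so the inverse exists. Back-substitute:
1 = 5 − 4
1 = −24 + 5·5
1 = 5·173 − 36·24
1 = −36·889 + 185·173
1 = 185·6396 − 1331·889
1 = −1331·96829 + 20150·6396
1 = 20150·877857 − 182681·96829
Hence 96829⁻¹ ≡ -182681 ≡ 695176 (mod 877857).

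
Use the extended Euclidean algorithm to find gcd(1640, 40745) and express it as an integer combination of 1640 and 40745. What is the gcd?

Repeated division:
40745 = 24×1640 + 1385
1640 = 1×1385 + 255
1385 = 5×255 + 110
255 = 2×110 + 35
110 = 3×35 + 5
35 = 7×5 + 0
gcd(1640, 40745) = 5.
Back-substituting:
5 = 110 − 3·35
5 = −3·255 + 7·110
5 = 7·1385 − 38·255
5 = −38·1640 + 45·1385
5 = 45·40745 − 1118·1640
So 5 = (45)·40745 + (-1118)·1640.

5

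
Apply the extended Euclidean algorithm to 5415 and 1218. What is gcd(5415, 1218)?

3

Apply Euclid's algorithm to 5415 and 1218:
5415 = 4·1218 + 543
1218 = 2·543 + 132
543 = 4·132 + 15
132 = 8·15 + 12
15 = 1·12 + 3
12 = 4·3 + 0
gcd(5415, 1218) = 3.
Express as a combination:
3 = 15 − 12
3 = −132 + 9·15
3 = 9·543 − 37·132
3 = −37·1218 + 83·543
3 = 83·5415 − 369·1218
So 3 = (83)·5415 + (-369)·1218.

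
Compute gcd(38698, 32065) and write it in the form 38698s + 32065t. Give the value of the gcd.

Apply Euclid's algorithm to 38698 and 32065:
38698 = 1*32065 + 6633
32065 = 4*6633 + 5533
6633 = 1*5533 + 1100
5533 = 5*1100 + 33
1100 = 33*33 + 11
33 = 3*11 + 0
gcd(38698, 32065) = 11.
Working backward:
11 = 1100 − 33·33
11 = −33·5533 + 166·1100
11 = 166·6633 − 199·5533
11 = −199·32065 + 962·6633
11 = 962·38698 − 1161·32065
So 11 = (962)·38698 + (-1161)·32065.

11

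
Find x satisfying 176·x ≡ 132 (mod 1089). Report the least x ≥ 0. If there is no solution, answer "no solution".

First find gcd(176, 1089):
1089 = 6·176 + 33
176 = 5·33 + 11
33 = 3·11 + 0
gcd = 11 and 11 | 132, so solutions exist. Divide through by 11: 16x ≡ 12 (mod 99).
Now find 16⁻¹ mod 99:
99 = 6·16 + 3
16 = 5·3 + 1
3 = 3·1 + 0
Back-substitute:
1 = 16 − 5·3
1 = −5·99 + 31·16
So 16⁻¹ ≡ 31 (mod 99).
Then x ≡ 31·12 ≡ 75 (mod 99); the smallest non-negative solution is x = 75.

75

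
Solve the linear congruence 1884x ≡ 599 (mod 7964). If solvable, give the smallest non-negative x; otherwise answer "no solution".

no solution

gcd(1884, 7964):
7964 = 4·1884 + 428
1884 = 4·428 + 172
428 = 2·172 + 84
172 = 2·84 + 4
84 = 21·4 + 0
gcd = 4, but 4 ∤ 599, so the congruence has no solution.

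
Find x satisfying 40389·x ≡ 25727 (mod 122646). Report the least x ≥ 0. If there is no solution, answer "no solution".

gcd(40389, 122646):
122646 = 3*40389 + 1479
40389 = 27*1479 + 456
1479 = 3*456 + 111
456 = 4*111 + 12
111 = 9*12 + 3
12 = 4*3 + 0
gcd = 3, but 3 ∤ 25727, so the congruence has no solution.

no solution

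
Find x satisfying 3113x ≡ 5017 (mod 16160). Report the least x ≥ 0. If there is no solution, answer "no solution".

6449

First find gcd(3113, 16160):
16160 = 5*3113 + 595
3113 = 5*595 + 138
595 = 4*138 + 43
138 = 3*43 + 9
43 = 4*9 + 7
9 = 1*7 + 2
7 = 3*2 + 1
2 = 2*1 + 0
gcd = 1, so a unique solution mod 16160 exists.
Back-substitute for the Bézout coefficients:
1 = 7 − 3·2
1 = −3·9 + 4·7
1 = 4·43 − 19·9
1 = −19·138 + 61·43
1 = 61·595 − 263·138
1 = −263·3113 + 1376·595
1 = 1376·16160 − 7143·3113
So 3113·(-7143) ≡ 1 (mod 16160), giving 3113⁻¹ ≡ 9017.
x ≡ 3113⁻¹·5017 ≡ 9017·5017 ≡ 6449 (mod 16160).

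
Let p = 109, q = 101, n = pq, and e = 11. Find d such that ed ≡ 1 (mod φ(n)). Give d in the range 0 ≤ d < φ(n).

φ(n) = (p−1)(q−1) = 108·100 = 10800.
Need d with 11·d ≡ 1 (mod 10800). Apply the extended Euclidean algorithm:
10800 = 981×11 + 9
11 = 1×9 + 2
9 = 4×2 + 1
2 = 2×1 + 0
Back-substitute:
1 = 9 − 4·2
1 = −4·11 + 5·9
1 = 5·10800 − 4909·11
So 11·(-4909) ≡ 1 (mod 10800), hence d ≡ -4909 ≡ 5891 (mod 10800).

5891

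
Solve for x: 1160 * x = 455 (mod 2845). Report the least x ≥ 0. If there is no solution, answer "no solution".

150

First find gcd(1160, 2845):
2845 = 2×1160 + 525
1160 = 2×525 + 110
525 = 4×110 + 85
110 = 1×85 + 25
85 = 3×25 + 10
25 = 2×10 + 5
10 = 2×5 + 0
gcd = 5 and 5 | 455, so solutions exist. Divide through by 5: 232x ≡ 91 (mod 569).
Now find 232⁻¹ mod 569:
569 = 2×232 + 105
232 = 2×105 + 22
105 = 4×22 + 17
22 = 1×17 + 5
17 = 3×5 + 2
5 = 2×2 + 1
2 = 2×1 + 0
Back-substitute:
1 = 5 − 2·2
1 = −2·17 + 7·5
1 = 7·22 − 9·17
1 = −9·105 + 43·22
1 = 43·232 − 95·105
1 = −95·569 + 233·232
So 232⁻¹ ≡ 233 (mod 569).
Then x ≡ 233·91 ≡ 150 (mod 569); the smallest non-negative solution is x = 150.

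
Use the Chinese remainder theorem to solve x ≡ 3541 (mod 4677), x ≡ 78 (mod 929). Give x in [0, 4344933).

447856

Write x = 3541 + 4677·k. Then 4677·k ≡ 78 − 3541 ≡ 253 (mod 929).
Need 4677⁻¹ mod 929. Extended Euclid on (929, 32):
929 = 29*32 + 1
32 = 32*1 + 0
Back-substitute:
1 = 929 − 29·32
4677⁻¹ ≡ 900 (mod 929), so k ≡ 900·253 ≡ 95 (mod 929).
x = 3541 + 4677·95 = 447856.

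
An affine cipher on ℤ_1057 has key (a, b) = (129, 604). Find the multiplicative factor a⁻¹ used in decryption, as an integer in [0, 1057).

Extended Euclidean algorithm:
1057 = 8×129 + 25
129 = 5×25 + 4
25 = 6×4 + 1
4 = 4×1 + 0
Since gcd(129, 1057) = 1, back-substitute to write 1 as a combination:
1 = 25 − 6·4
1 = −6·129 + 31·25
1 = 31·1057 − 254·129
Thus 129·(-254) ≡ 1 (mod 1057); reducing, -254 mod 1057 = 803.

803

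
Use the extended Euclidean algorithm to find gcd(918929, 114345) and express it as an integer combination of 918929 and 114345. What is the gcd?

11

Euclidean algorithm:
918929 = 8·114345 + 4169
114345 = 27·4169 + 1782
4169 = 2·1782 + 605
1782 = 2·605 + 572
605 = 1·572 + 33
572 = 17·33 + 11
33 = 3·11 + 0
gcd(918929, 114345) = 11.
Back-substituting:
11 = 572 − 17·33
11 = −17·605 + 18·572
11 = 18·1782 − 53·605
11 = −53·4169 + 124·1782
11 = 124·114345 − 3401·4169
11 = −3401·918929 + 27332·114345
So 11 = (-3401)·918929 + (27332)·114345.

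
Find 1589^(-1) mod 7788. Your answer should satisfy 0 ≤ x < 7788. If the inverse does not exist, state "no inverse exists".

gcd(7788, 1589) by repeated division:
7788 = 4·1589 + 1432
1589 = 1·1432 + 157
1432 = 9·157 + 19
157 = 8·19 + 5
19 = 3·5 + 4
5 = 1·4 + 1
4 = 4·1 + 0
The gcd is 1. Working backward:
1 = 5 − 4
1 = −19 + 4·5
1 = 4·157 − 33·19
1 = −33·1432 + 301·157
1 = 301·1589 − 334·1432
1 = −334·7788 + 1637·1589
So 1589·1637 ≡ 1 (mod 7788).

1637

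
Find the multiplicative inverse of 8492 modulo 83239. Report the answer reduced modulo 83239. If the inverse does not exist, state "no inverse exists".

Run Euclid on (83239, 8492):
83239 = 9·8492 + 6811
8492 = 1·6811 + 1681
6811 = 4·1681 + 87
1681 = 19·87 + 28
87 = 3·28 + 3
28 = 9·3 + 1
3 = 3·1 + 0
The gcd is 1. Working backward:
1 = 28 − 9·3
1 = −9·87 + 28·28
1 = 28·1681 − 541·87
1 = −541·6811 + 2192·1681
1 = 2192·8492 − 2733·6811
1 = −2733·83239 + 26789·8492
So 8492·26789 ≡ 1 (mod 83239).

26789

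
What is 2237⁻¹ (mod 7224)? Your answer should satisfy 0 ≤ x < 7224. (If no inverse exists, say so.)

6365

Extended Euclidean algorithm:
7224 = 3*2237 + 513
2237 = 4*513 + 185
513 = 2*185 + 143
185 = 1*143 + 42
143 = 3*42 + 17
42 = 2*17 + 8
17 = 2*8 + 1
8 = 8*1 + 0
gcd = 1, so the inverse exists. Back-substitute:
1 = 17 − 2·8
1 = −2·42 + 5·17
1 = 5·143 − 17·42
1 = −17·185 + 22·143
1 = 22·513 − 61·185
1 = −61·2237 + 266·513
1 = 266·7224 − 859·2237
Thus 2237·(-859) ≡ 1 (mod 7224); reducing, -859 mod 7224 = 6365.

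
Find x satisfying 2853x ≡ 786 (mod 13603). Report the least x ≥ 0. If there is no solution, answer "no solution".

First find gcd(2853, 13603):
13603 = 4·2853 + 2191
2853 = 1·2191 + 662
2191 = 3·662 + 205
662 = 3·205 + 47
205 = 4·47 + 17
47 = 2·17 + 13
17 = 1·13 + 4
13 = 3·4 + 1
4 = 4·1 + 0
gcd = 1, so a unique solution mod 13603 exists.
Back-substitute for the Bézout coefficients:
1 = 13 − 3·4
1 = −3·17 + 4·13
1 = 4·47 − 11·17
1 = −11·205 + 48·47
1 = 48·662 − 155·205
1 = −155·2191 + 513·662
1 = 513·2853 − 668·2191
1 = −668·13603 + 3185·2853
So 2853·(3185) ≡ 1 (mod 13603), giving 2853⁻¹ ≡ 3185.
x ≡ 2853⁻¹·786 ≡ 3185·786 ≡ 458 (mod 13603).

458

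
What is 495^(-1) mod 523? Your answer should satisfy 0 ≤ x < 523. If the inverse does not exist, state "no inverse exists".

56

Extended Euclidean algorithm:
523 = 1×495 + 28
495 = 17×28 + 19
28 = 1×19 + 9
19 = 2×9 + 1
9 = 9×1 + 0
The gcd is 1. Working backward:
1 = 19 − 2·9
1 = −2·28 + 3·19
1 = 3·495 − 53·28
1 = −53·523 + 56·495
So 495·56 ≡ 1 (mod 523).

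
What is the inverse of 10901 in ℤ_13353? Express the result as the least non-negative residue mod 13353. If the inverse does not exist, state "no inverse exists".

Apply the Euclidean algorithm to 13353 and 10901:
13353 = 1·10901 + 2452
10901 = 4·2452 + 1093
2452 = 2·1093 + 266
1093 = 4·266 + 29
266 = 9·29 + 5
29 = 5·5 + 4
5 = 1·4 + 1
4 = 4·1 + 0
Since gcd(10901, 13353) = 1, back-substitute to write 1 as a combination:
1 = 5 − 4
1 = −29 + 6·5
1 = 6·266 − 55·29
1 = −55·1093 + 226·266
1 = 226·2452 − 507·1093
1 = −507·10901 + 2254·2452
1 = 2254·13353 − 2761·10901
Thus 10901·(-2761) ≡ 1 (mod 13353); reducing, -2761 mod 13353 = 10592.

10592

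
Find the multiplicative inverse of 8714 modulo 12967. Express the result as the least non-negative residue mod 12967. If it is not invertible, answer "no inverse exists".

7668

Run Euclid on (12967, 8714):
12967 = 1·8714 + 4253
8714 = 2·4253 + 208
4253 = 20·208 + 93
208 = 2·93 + 22
93 = 4·22 + 5
22 = 4·5 + 2
5 = 2·2 + 1
2 = 2·1 + 0
Since gcd(8714, 12967) = 1, back-substitute to write 1 as a combination:
1 = 5 − 2·2
1 = −2·22 + 9·5
1 = 9·93 − 38·22
1 = −38·208 + 85·93
1 = 85·4253 − 1738·208
1 = −1738·8714 + 3561·4253
1 = 3561·12967 − 5299·8714
Thus 8714·(-5299) ≡ 1 (mod 12967); reducing, -5299 mod 12967 = 7668.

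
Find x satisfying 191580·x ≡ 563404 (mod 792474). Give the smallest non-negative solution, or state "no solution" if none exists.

no solution

gcd(191580, 792474):
792474 = 4·191580 + 26154
191580 = 7·26154 + 8502
26154 = 3·8502 + 648
8502 = 13·648 + 78
648 = 8·78 + 24
78 = 3·24 + 6
24 = 4·6 + 0
gcd = 6, but 6 ∤ 563404, so the congruence has no solution.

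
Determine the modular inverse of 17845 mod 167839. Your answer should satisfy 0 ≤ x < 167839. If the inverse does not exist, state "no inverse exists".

gcd(167839, 17845) by repeated division:
167839 = 9·17845 + 7234
17845 = 2·7234 + 3377
7234 = 2·3377 + 480
3377 = 7·480 + 17
480 = 28·17 + 4
17 = 4·4 + 1
4 = 4·1 + 0
Since gcd(17845, 167839) = 1, back-substitute to write 1 as a combination:
1 = 17 − 4·4
1 = −4·480 + 113·17
1 = 113·3377 − 795·480
1 = −795·7234 + 1703·3377
1 = 1703·17845 − 4201·7234
1 = −4201·167839 + 39512·17845
So 17845·39512 ≡ 1 (mod 167839).

39512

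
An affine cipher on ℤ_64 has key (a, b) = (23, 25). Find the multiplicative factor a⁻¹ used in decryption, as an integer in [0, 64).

Extended Euclidean algorithm:
64 = 2×23 + 18
23 = 1×18 + 5
18 = 3×5 + 3
5 = 1×3 + 2
3 = 1×2 + 1
2 = 2×1 + 0
gcd = 1, so the inverse exists. Back-substitute:
1 = 3 − 2
1 = −5 + 2·3
1 = 2·18 − 7·5
1 = −7·23 + 9·18
1 = 9·64 − 25·23
So 23·(-25) ≡ 1 (mod 64), and -25 ≡ 39 (mod 64).

39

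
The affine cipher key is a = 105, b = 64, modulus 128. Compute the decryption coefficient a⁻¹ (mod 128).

Run Euclid on (128, 105):
128 = 1×105 + 23
105 = 4×23 + 13
23 = 1×13 + 10
13 = 1×10 + 3
10 = 3×3 + 1
3 = 3×1 + 0
gcd = 1, so the inverse exists. Back-substitute:
1 = 10 − 3·3
1 = −3·13 + 4·10
1 = 4·23 − 7·13
1 = −7·105 + 32·23
1 = 32·128 − 39·105
Thus 105·(-39) ≡ 1 (mod 128); reducing, -39 mod 128 = 89.

89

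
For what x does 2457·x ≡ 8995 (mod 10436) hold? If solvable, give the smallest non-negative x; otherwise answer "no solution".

First find gcd(2457, 10436):
10436 = 4·2457 + 608
2457 = 4·608 + 25
608 = 24·25 + 8
25 = 3·8 + 1
8 = 8·1 + 0
gcd = 1, so a unique solution mod 10436 exists.
Back-substitute for the Bézout coefficients:
1 = 25 − 3·8
1 = −3·608 + 73·25
1 = 73·2457 − 295·608
1 = −295·10436 + 1253·2457
So 2457·(1253) ≡ 1 (mod 10436), giving 2457⁻¹ ≡ 1253.
x ≡ 2457⁻¹·8995 ≡ 1253·8995 ≡ 10291 (mod 10436).

10291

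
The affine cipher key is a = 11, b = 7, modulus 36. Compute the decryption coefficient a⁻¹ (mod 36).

23

Apply the Euclidean algorithm to 36 and 11:
36 = 3×11 + 3
11 = 3×3 + 2
3 = 1×2 + 1
2 = 2×1 + 0
Since gcd(11, 36) = 1, back-substitute to write 1 as a combination:
1 = 3 − 2
1 = −11 + 4·3
1 = 4·36 − 13·11
Hence 11⁻¹ ≡ -13 ≡ 23 (mod 36).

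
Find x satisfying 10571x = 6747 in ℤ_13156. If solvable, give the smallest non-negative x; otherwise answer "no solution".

no solution

gcd(10571, 13156):
13156 = 1·10571 + 2585
10571 = 4·2585 + 231
2585 = 11·231 + 44
231 = 5·44 + 11
44 = 4·11 + 0
gcd = 11, but 11 ∤ 6747, so the congruence has no solution.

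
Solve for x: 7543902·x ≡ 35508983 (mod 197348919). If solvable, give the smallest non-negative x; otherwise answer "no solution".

no solution

gcd(7543902, 197348919):
197348919 = 26×7543902 + 1207467
7543902 = 6×1207467 + 299100
1207467 = 4×299100 + 11067
299100 = 27×11067 + 291
11067 = 38×291 + 9
291 = 32×9 + 3
9 = 3×3 + 0
gcd = 3, but 3 ∤ 35508983, so the congruence has no solution.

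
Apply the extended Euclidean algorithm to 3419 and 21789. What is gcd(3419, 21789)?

Repeated division:
21789 = 6·3419 + 1275
3419 = 2·1275 + 869
1275 = 1·869 + 406
869 = 2·406 + 57
406 = 7·57 + 7
57 = 8·7 + 1
7 = 7·1 + 0
gcd(3419, 21789) = 1.
Working backward:
1 = 57 − 8·7
1 = −8·406 + 57·57
1 = 57·869 − 122·406
1 = −122·1275 + 179·869
1 = 179·3419 − 480·1275
1 = −480·21789 + 3059·3419
So 1 = (-480)·21789 + (3059)·3419.

1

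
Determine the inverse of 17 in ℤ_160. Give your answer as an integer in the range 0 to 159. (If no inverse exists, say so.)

Apply the Euclidean algorithm to 160 and 17:
160 = 9*17 + 7
17 = 2*7 + 3
7 = 2*3 + 1
3 = 3*1 + 0
gcd = 1, so the inverse exists. Back-substitute:
1 = 7 − 2·3
1 = −2·17 + 5·7
1 = 5·160 − 47·17
Hence 17⁻¹ ≡ -47 ≡ 113 (mod 160).

113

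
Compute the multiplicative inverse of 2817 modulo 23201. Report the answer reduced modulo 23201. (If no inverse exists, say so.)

gcd(23201, 2817) by repeated division:
23201 = 8×2817 + 665
2817 = 4×665 + 157
665 = 4×157 + 37
157 = 4×37 + 9
37 = 4×9 + 1
9 = 9×1 + 0
Since gcd(2817, 23201) = 1, back-substitute to write 1 as a combination:
1 = 37 − 4·9
1 = −4·157 + 17·37
1 = 17·665 − 72·157
1 = −72·2817 + 305·665
1 = 305·23201 − 2512·2817
Thus 2817·(-2512) ≡ 1 (mod 23201); reducing, -2512 mod 23201 = 20689.

20689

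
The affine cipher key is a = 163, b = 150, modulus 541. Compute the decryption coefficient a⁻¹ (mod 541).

156

Extended Euclidean algorithm:
541 = 3·163 + 52
163 = 3·52 + 7
52 = 7·7 + 3
7 = 2·3 + 1
3 = 3·1 + 0
gcd = 1, so the inverse exists. Back-substitute:
1 = 7 − 2·3
1 = −2·52 + 15·7
1 = 15·163 − 47·52
1 = −47·541 + 156·163
So 163·156 ≡ 1 (mod 541).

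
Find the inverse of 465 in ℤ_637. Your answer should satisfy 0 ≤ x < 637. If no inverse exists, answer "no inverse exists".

537

gcd(637, 465) by repeated division:
637 = 1·465 + 172
465 = 2·172 + 121
172 = 1·121 + 51
121 = 2·51 + 19
51 = 2·19 + 13
19 = 1·13 + 6
13 = 2·6 + 1
6 = 6·1 + 0
gcd = 1, so the inverse exists. Back-substitute:
1 = 13 − 2·6
1 = −2·19 + 3·13
1 = 3·51 − 8·19
1 = −8·121 + 19·51
1 = 19·172 − 27·121
1 = −27·465 + 73·172
1 = 73·637 − 100·465
Hence 465⁻¹ ≡ -100 ≡ 537 (mod 637).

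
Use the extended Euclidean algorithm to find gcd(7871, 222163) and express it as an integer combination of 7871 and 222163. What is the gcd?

Apply Euclid's algorithm to 222163 and 7871:
222163 = 28*7871 + 1775
7871 = 4*1775 + 771
1775 = 2*771 + 233
771 = 3*233 + 72
233 = 3*72 + 17
72 = 4*17 + 4
17 = 4*4 + 1
4 = 4*1 + 0
gcd(7871, 222163) = 1.
Express as a combination:
1 = 17 − 4·4
1 = −4·72 + 17·17
1 = 17·233 − 55·72
1 = −55·771 + 182·233
1 = 182·1775 − 419·771
1 = −419·7871 + 1858·1775
1 = 1858·222163 − 52443·7871
So 1 = (1858)·222163 + (-52443)·7871.

1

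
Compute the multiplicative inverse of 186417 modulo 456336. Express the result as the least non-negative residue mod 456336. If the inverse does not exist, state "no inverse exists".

no inverse exists

Compute gcd(186417, 456336):
456336 = 2×186417 + 83502
186417 = 2×83502 + 19413
83502 = 4×19413 + 5850
19413 = 3×5850 + 1863
5850 = 3×1863 + 261
1863 = 7×261 + 36
261 = 7×36 + 9
36 = 4×9 + 0
Since gcd = 9 > 1, 186417 is not a unit mod 456336.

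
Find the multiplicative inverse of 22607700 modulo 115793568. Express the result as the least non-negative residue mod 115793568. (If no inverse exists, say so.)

no inverse exists

Euclidean algorithm on 115793568, 22607700:
115793568 = 5·22607700 + 2755068
22607700 = 8·2755068 + 567156
2755068 = 4·567156 + 486444
567156 = 1·486444 + 80712
486444 = 6·80712 + 2172
80712 = 37·2172 + 348
2172 = 6·348 + 84
348 = 4·84 + 12
84 = 7·12 + 0
gcd(22607700, 115793568) = 12 ≠ 1, so 22607700 has no multiplicative inverse modulo 115793568.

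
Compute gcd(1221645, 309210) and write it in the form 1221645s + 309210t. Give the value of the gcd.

Euclidean algorithm:
1221645 = 3×309210 + 294015
309210 = 1×294015 + 15195
294015 = 19×15195 + 5310
15195 = 2×5310 + 4575
5310 = 1×4575 + 735
4575 = 6×735 + 165
735 = 4×165 + 75
165 = 2×75 + 15
75 = 5×15 + 0
gcd(1221645, 309210) = 15.
Working backward:
15 = 165 − 2·75
15 = −2·735 + 9·165
15 = 9·4575 − 56·735
15 = −56·5310 + 65·4575
15 = 65·15195 − 186·5310
15 = −186·294015 + 3599·15195
15 = 3599·309210 − 3785·294015
15 = −3785·1221645 + 14954·309210
So 15 = (-3785)·1221645 + (14954)·309210.

15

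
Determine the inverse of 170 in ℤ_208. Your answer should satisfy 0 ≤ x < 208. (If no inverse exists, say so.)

Compute gcd(170, 208):
208 = 1·170 + 38
170 = 4·38 + 18
38 = 2·18 + 2
18 = 9·2 + 0
Since gcd = 2 > 1, 170 is not a unit mod 208.

no inverse exists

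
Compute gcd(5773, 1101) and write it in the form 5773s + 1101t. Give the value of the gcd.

Apply Euclid's algorithm to 5773 and 1101:
5773 = 5×1101 + 268
1101 = 4×268 + 29
268 = 9×29 + 7
29 = 4×7 + 1
7 = 7×1 + 0
gcd(5773, 1101) = 1.
Working backward:
1 = 29 − 4·7
1 = −4·268 + 37·29
1 = 37·1101 − 152·268
1 = −152·5773 + 797·1101
So 1 = (-152)·5773 + (797)·1101.

1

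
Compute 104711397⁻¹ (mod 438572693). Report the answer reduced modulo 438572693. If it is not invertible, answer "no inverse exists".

207876792

gcd(438572693, 104711397) by repeated division:
438572693 = 4×104711397 + 19727105
104711397 = 5×19727105 + 6075872
19727105 = 3×6075872 + 1499489
6075872 = 4×1499489 + 77916
1499489 = 19×77916 + 19085
77916 = 4×19085 + 1576
19085 = 12×1576 + 173
1576 = 9×173 + 19
173 = 9×19 + 2
19 = 9×2 + 1
2 = 2×1 + 0
The gcd is 1. Working backward:
1 = 19 − 9·2
1 = −9·173 + 82·19
1 = 82·1576 − 747·173
1 = −747·19085 + 9046·1576
1 = 9046·77916 − 36931·19085
1 = −36931·1499489 + 710735·77916
1 = 710735·6075872 − 2879871·1499489
1 = −2879871·19727105 + 9350348·6075872
1 = 9350348·104711397 − 49631611·19727105
1 = −49631611·438572693 + 207876792·104711397
So 104711397·207876792 ≡ 1 (mod 438572693).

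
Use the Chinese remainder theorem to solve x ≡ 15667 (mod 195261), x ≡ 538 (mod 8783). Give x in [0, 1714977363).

Write x = 15667 + 195261·k. Then 195261·k ≡ 538 − 15667 ≡ 2437 (mod 8783).
Need 195261⁻¹ mod 8783. Extended Euclid on (8783, 2035):
8783 = 4×2035 + 643
2035 = 3×643 + 106
643 = 6×106 + 7
106 = 15×7 + 1
7 = 7×1 + 0
Back-substitute:
1 = 106 − 15·7
1 = −15·643 + 91·106
1 = 91·2035 − 288·643
1 = −288·8783 + 1243·2035
195261⁻¹ ≡ 1243 (mod 8783), so k ≡ 1243·2437 ≡ 7839 (mod 8783).
x = 15667 + 195261·7839 = 1530666646.

1530666646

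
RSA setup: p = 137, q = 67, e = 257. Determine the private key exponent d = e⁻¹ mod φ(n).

8033

φ(n) = (p−1)(q−1) = 136·66 = 8976.
Need d with 257·d ≡ 1 (mod 8976). Apply the extended Euclidean algorithm:
8976 = 34·257 + 238
257 = 1·238 + 19
238 = 12·19 + 10
19 = 1·10 + 9
10 = 1·9 + 1
9 = 9·1 + 0
Back-substitute:
1 = 10 − 9
1 = −19 + 2·10
1 = 2·238 − 25·19
1 = −25·257 + 27·238
1 = 27·8976 − 943·257
So 257·(-943) ≡ 1 (mod 8976), hence d ≡ -943 ≡ 8033 (mod 8976).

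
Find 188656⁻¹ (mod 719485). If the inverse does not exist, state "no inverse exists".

Compute gcd(188656, 719485):
719485 = 3·188656 + 153517
188656 = 1·153517 + 35139
153517 = 4·35139 + 12961
35139 = 2·12961 + 9217
12961 = 1·9217 + 3744
9217 = 2·3744 + 1729
3744 = 2·1729 + 286
1729 = 6·286 + 13
286 = 22·13 + 0
gcd(188656, 719485) = 13 ≠ 1, so 188656 has no multiplicative inverse modulo 719485.

no inverse exists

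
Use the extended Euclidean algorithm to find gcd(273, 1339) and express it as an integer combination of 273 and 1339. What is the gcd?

13

Apply Euclid's algorithm to 1339 and 273:
1339 = 4*273 + 247
273 = 1*247 + 26
247 = 9*26 + 13
26 = 2*13 + 0
gcd(273, 1339) = 13.
Working backward:
13 = 247 − 9·26
13 = −9·273 + 10·247
13 = 10·1339 − 49·273
So 13 = (10)·1339 + (-49)·273.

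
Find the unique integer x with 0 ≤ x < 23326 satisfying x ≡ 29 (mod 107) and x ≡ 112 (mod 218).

1420

Write x = 29 + 107·k. Then 107·k ≡ 112 − 29 ≡ 83 (mod 218).
Need 107⁻¹ mod 218. Extended Euclid on (218, 107):
218 = 2*107 + 4
107 = 26*4 + 3
4 = 1*3 + 1
3 = 3*1 + 0
Back-substitute:
1 = 4 − 3
1 = −107 + 27·4
1 = 27·218 − 55·107
107⁻¹ ≡ 163 (mod 218), so k ≡ 163·83 ≡ 13 (mod 218).
x = 29 + 107·13 = 1420.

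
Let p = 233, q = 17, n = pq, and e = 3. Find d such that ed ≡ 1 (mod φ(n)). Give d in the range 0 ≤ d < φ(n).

2475

φ(n) = (p−1)(q−1) = 232·16 = 3712.
Need d with 3·d ≡ 1 (mod 3712). Apply the extended Euclidean algorithm:
3712 = 1237·3 + 1
3 = 3·1 + 0
Back-substitute:
1 = 3712 − 1237·3
So 3·(-1237) ≡ 1 (mod 3712), hence d ≡ -1237 ≡ 2475 (mod 3712).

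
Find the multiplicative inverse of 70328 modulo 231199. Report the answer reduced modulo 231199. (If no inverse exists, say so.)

31589

gcd(231199, 70328) by repeated division:
231199 = 3×70328 + 20215
70328 = 3×20215 + 9683
20215 = 2×9683 + 849
9683 = 11×849 + 344
849 = 2×344 + 161
344 = 2×161 + 22
161 = 7×22 + 7
22 = 3×7 + 1
7 = 7×1 + 0
Since gcd(70328, 231199) = 1, back-substitute to write 1 as a combination:
1 = 22 − 3·7
1 = −3·161 + 22·22
1 = 22·344 − 47·161
1 = −47·849 + 116·344
1 = 116·9683 − 1323·849
1 = −1323·20215 + 2762·9683
1 = 2762·70328 − 9609·20215
1 = −9609·231199 + 31589·70328
So 70328·31589 ≡ 1 (mod 231199).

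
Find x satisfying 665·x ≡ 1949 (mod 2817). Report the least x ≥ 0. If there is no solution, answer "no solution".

58

First find gcd(665, 2817):
2817 = 4*665 + 157
665 = 4*157 + 37
157 = 4*37 + 9
37 = 4*9 + 1
9 = 9*1 + 0
gcd = 1, so a unique solution mod 2817 exists.
Back-substitute for the Bézout coefficients:
1 = 37 − 4·9
1 = −4·157 + 17·37
1 = 17·665 − 72·157
1 = −72·2817 + 305·665
So 665·(305) ≡ 1 (mod 2817), giving 665⁻¹ ≡ 305.
x ≡ 665⁻¹·1949 ≡ 305·1949 ≡ 58 (mod 2817).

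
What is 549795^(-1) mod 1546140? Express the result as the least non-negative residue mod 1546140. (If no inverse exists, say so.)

no inverse exists

Euclidean algorithm on 1546140, 549795:
1546140 = 2×549795 + 446550
549795 = 1×446550 + 103245
446550 = 4×103245 + 33570
103245 = 3×33570 + 2535
33570 = 13×2535 + 615
2535 = 4×615 + 75
615 = 8×75 + 15
75 = 5×15 + 0
Since gcd = 15 > 1, 549795 is not a unit mod 1546140.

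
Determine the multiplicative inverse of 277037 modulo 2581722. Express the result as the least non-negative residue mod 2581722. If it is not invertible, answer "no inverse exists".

Apply the Euclidean algorithm to 2581722 and 277037:
2581722 = 9·277037 + 88389
277037 = 3·88389 + 11870
88389 = 7·11870 + 5299
11870 = 2·5299 + 1272
5299 = 4·1272 + 211
1272 = 6·211 + 6
211 = 35·6 + 1
6 = 6·1 + 0
The gcd is 1. Working backward:
1 = 211 − 35·6
1 = −35·1272 + 211·211
1 = 211·5299 − 879·1272
1 = −879·11870 + 1969·5299
1 = 1969·88389 − 14662·11870
1 = −14662·277037 + 45955·88389
1 = 45955·2581722 − 428257·277037
So 277037·(-428257) ≡ 1 (mod 2581722), and -428257 ≡ 2153465 (mod 2581722).

2153465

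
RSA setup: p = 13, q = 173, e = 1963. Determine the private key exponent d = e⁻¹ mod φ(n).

1267

φ(n) = (p−1)(q−1) = 12·172 = 2064.
Need d with 1963·d ≡ 1 (mod 2064). Apply the extended Euclidean algorithm:
2064 = 1×1963 + 101
1963 = 19×101 + 44
101 = 2×44 + 13
44 = 3×13 + 5
13 = 2×5 + 3
5 = 1×3 + 2
3 = 1×2 + 1
2 = 2×1 + 0
Back-substitute:
1 = 3 − 2
1 = −5 + 2·3
1 = 2·13 − 5·5
1 = −5·44 + 17·13
1 = 17·101 − 39·44
1 = −39·1963 + 758·101
1 = 758·2064 − 797·1963
So 1963·(-797) ≡ 1 (mod 2064), hence d ≡ -797 ≡ 1267 (mod 2064).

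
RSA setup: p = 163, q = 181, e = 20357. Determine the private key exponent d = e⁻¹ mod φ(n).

φ(n) = (p−1)(q−1) = 162·180 = 29160.
Need d with 20357·d ≡ 1 (mod 29160). Apply the extended Euclidean algorithm:
29160 = 1×20357 + 8803
20357 = 2×8803 + 2751
8803 = 3×2751 + 550
2751 = 5×550 + 1
550 = 550×1 + 0
Back-substitute:
1 = 2751 − 5·550
1 = −5·8803 + 16·2751
1 = 16·20357 − 37·8803
1 = −37·29160 + 53·20357
So 20357·53 ≡ 1 (mod 29160), hence d = 53.

53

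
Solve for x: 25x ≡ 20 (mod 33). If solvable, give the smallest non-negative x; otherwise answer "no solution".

First find gcd(25, 33):
33 = 1×25 + 8
25 = 3×8 + 1
8 = 8×1 + 0
gcd = 1, so a unique solution mod 33 exists.
Back-substitute for the Bézout coefficients:
1 = 25 − 3·8
1 = −3·33 + 4·25
So 25·(4) ≡ 1 (mod 33), giving 25⁻¹ ≡ 4.
x ≡ 25⁻¹·20 ≡ 4·20 ≡ 14 (mod 33).

14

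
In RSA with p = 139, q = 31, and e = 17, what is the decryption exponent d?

3653

φ(n) = (p−1)(q−1) = 138·30 = 4140.
Need d with 17·d ≡ 1 (mod 4140). Apply the extended Euclidean algorithm:
4140 = 243*17 + 9
17 = 1*9 + 8
9 = 1*8 + 1
8 = 8*1 + 0
Back-substitute:
1 = 9 − 8
1 = −17 + 2·9
1 = 2·4140 − 487·17
So 17·(-487) ≡ 1 (mod 4140), hence d ≡ -487 ≡ 3653 (mod 4140).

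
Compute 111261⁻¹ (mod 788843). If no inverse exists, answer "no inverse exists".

97424

Apply the Euclidean algorithm to 788843 and 111261:
788843 = 7×111261 + 10016
111261 = 11×10016 + 1085
10016 = 9×1085 + 251
1085 = 4×251 + 81
251 = 3×81 + 8
81 = 10×8 + 1
8 = 8×1 + 0
gcd = 1, so the inverse exists. Back-substitute:
1 = 81 − 10·8
1 = −10·251 + 31·81
1 = 31·1085 − 134·251
1 = −134·10016 + 1237·1085
1 = 1237·111261 − 13741·10016
1 = −13741·788843 + 97424·111261
So 111261·97424 ≡ 1 (mod 788843).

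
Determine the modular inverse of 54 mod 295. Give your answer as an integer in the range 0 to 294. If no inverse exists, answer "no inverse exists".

224

gcd(295, 54) by repeated division:
295 = 5·54 + 25
54 = 2·25 + 4
25 = 6·4 + 1
4 = 4·1 + 0
Since gcd(54, 295) = 1, back-substitute to write 1 as a combination:
1 = 25 − 6·4
1 = −6·54 + 13·25
1 = 13·295 − 71·54
Thus 54·(-71) ≡ 1 (mod 295); reducing, -71 mod 295 = 224.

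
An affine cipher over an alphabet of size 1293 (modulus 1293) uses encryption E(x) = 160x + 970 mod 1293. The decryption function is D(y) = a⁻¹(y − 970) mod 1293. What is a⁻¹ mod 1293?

994

Extended Euclidean algorithm:
1293 = 8·160 + 13
160 = 12·13 + 4
13 = 3·4 + 1
4 = 4·1 + 0
gcd = 1, so the inverse exists. Back-substitute:
1 = 13 − 3·4
1 = −3·160 + 37·13
1 = 37·1293 − 299·160
So 160·(-299) ≡ 1 (mod 1293), and -299 ≡ 994 (mod 1293).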